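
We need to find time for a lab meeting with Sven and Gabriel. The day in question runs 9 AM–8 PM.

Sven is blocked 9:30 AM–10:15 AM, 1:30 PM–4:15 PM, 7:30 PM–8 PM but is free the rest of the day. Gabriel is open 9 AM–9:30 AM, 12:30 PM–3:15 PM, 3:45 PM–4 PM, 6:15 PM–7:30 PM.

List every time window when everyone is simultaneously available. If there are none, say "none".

09:00-09:30, 12:30-13:30, 18:15-19:30

Sven free: 09:00-09:30, 10:15-13:30, 16:15-19:30 (invert busy blocks within the working day).
Gabriel free: 09:00-09:30, 12:30-15:15, 15:45-16:00, 18:15-19:30.
Sven ∩ Gabriel: 09:00-09:30, 12:30-13:30, 18:15-19:30.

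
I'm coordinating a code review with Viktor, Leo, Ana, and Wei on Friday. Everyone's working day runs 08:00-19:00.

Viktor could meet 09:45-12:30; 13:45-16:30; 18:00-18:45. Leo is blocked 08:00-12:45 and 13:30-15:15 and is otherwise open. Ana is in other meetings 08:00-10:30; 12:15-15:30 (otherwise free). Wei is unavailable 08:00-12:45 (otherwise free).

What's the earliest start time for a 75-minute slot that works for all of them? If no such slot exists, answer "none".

none

Viktor free: 09:45-12:30, 13:45-16:30, 18:00-18:45.
Leo free: 12:45-13:30, 15:15-19:00 (invert busy blocks within the working day).
Ana free: 10:30-12:15, 15:30-19:00 (invert busy blocks within the working day).
Wei free: 12:45-19:00 (invert busy blocks within the working day).
Viktor ∩ Leo: 15:15-16:30, 18:00-18:45.
Viktor ∩ Leo ∩ Ana: 15:30-16:30, 18:00-18:45.
Viktor ∩ Leo ∩ Ana ∩ Wei: 15:30-16:30, 18:00-18:45.
No common window is at least 75 minutes long.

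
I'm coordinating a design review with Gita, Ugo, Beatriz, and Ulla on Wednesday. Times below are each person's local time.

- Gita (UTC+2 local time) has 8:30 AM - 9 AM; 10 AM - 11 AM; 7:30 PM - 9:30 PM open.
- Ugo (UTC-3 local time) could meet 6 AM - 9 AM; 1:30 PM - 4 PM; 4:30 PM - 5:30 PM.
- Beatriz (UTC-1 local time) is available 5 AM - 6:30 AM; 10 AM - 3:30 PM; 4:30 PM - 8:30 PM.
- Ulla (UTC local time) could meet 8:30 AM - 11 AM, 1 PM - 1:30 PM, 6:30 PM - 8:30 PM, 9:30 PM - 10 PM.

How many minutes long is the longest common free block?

30

Gita in UTC: 06:30-07:00, 08:00-09:00, 17:30-19:30 (subtract 2h to convert from UTC+2).
Ugo in UTC: 09:00-12:00, 16:30-19:00, 19:30-20:30 (add 3h to convert from UTC-3).
Beatriz in UTC: 06:00-07:30, 11:00-16:30, 17:30-21:30 (add 1h to convert from UTC-1).
Ulla in UTC: 08:30-11:00, 13:00-13:30, 18:30-20:30, 21:30-22:00.
Gita ∩ Ugo: 17:30-19:00.
Gita ∩ Ugo ∩ Beatriz: 17:30-19:00.
Gita ∩ Ugo ∩ Beatriz ∩ Ulla: 18:30-19:00.
The longest is 18:30-19:00 at 30 minutes.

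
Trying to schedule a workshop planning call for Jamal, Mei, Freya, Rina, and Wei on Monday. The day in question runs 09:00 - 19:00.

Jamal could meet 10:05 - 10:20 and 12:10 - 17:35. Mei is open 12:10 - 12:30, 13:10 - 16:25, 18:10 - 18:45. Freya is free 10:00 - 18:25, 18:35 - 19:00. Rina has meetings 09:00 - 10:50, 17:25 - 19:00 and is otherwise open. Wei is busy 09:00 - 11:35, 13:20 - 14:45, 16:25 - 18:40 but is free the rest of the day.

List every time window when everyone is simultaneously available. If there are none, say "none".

12:10-12:30, 13:10-13:20, 14:45-16:25

Jamal free: 10:05-10:20, 12:10-17:35.
Mei free: 12:10-12:30, 13:10-16:25, 18:10-18:45.
Freya free: 10:00-18:25, 18:35-19:00.
Rina free: 10:50-17:25 (invert busy blocks within the working day).
Wei free: 11:35-13:20, 14:45-16:25, 18:40-19:00 (invert busy blocks within the working day).
Jamal ∩ Mei: 12:10-12:30, 13:10-16:25.
Jamal ∩ Mei ∩ Freya: 12:10-12:30, 13:10-16:25.
Jamal ∩ Mei ∩ Freya ∩ Rina: 12:10-12:30, 13:10-16:25.
Jamal ∩ Mei ∩ Freya ∩ Rina ∩ Wei: 12:10-12:30, 13:10-13:20, 14:45-16:25.
Those are the intersection windows.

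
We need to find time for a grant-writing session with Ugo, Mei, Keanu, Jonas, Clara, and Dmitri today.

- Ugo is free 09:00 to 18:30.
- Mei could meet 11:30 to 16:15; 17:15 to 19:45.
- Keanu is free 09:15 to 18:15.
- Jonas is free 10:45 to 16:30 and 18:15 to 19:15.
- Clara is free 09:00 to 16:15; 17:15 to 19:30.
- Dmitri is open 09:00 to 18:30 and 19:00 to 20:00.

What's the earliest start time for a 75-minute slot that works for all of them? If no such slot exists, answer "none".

Ugo ∩ Mei: 11:30-16:15, 17:15-18:30.
Ugo ∩ Mei ∩ Keanu: 11:30-16:15, 17:15-18:15.
Ugo ∩ Mei ∩ Keanu ∩ Jonas: 11:30-16:15.
Ugo ∩ Mei ∩ Keanu ∩ Jonas ∩ Clara: 11:30-16:15.
Ugo ∩ Mei ∩ Keanu ∩ Jonas ∩ Clara ∩ Dmitri: 11:30-16:15.
The first common window of at least 75 minutes is 11:30-16:15, so the earliest start is 11:30.

11:30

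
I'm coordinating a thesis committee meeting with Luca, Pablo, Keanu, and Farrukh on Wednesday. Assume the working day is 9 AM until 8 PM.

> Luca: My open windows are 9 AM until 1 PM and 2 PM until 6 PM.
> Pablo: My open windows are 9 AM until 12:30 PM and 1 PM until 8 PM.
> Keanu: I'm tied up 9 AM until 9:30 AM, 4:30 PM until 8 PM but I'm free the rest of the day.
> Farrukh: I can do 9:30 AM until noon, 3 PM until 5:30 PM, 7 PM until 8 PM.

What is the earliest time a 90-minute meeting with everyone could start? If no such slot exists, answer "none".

Luca free: 09:00-13:00, 14:00-18:00.
Pablo free: 09:00-12:30, 13:00-20:00.
Keanu free: 09:30-16:30 (invert busy blocks within the working day).
Farrukh free: 09:30-12:00, 15:00-17:30, 19:00-20:00.
Luca ∩ Pablo: 09:00-12:30, 14:00-18:00.
Luca ∩ Pablo ∩ Keanu: 09:30-12:30, 14:00-16:30.
Luca ∩ Pablo ∩ Keanu ∩ Farrukh: 09:30-12:00, 15:00-16:30.
Those are the intersection windows.
The first common window of at least 90 minutes is 09:30-12:00, so the earliest start is 09:30.

09:30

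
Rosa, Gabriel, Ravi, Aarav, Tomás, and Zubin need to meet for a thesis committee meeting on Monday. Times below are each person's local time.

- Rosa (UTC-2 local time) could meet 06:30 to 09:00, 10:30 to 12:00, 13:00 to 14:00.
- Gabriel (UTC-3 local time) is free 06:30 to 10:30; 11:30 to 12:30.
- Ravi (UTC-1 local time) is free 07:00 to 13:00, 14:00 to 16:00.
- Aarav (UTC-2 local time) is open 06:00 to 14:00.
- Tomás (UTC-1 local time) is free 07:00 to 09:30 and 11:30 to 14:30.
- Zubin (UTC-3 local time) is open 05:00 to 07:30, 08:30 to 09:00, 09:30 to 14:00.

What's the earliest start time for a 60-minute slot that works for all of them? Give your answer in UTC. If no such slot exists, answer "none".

09:30

Rosa in UTC: 08:30-11:00, 12:30-14:00, 15:00-16:00 (add 2h to convert from UTC-2).
Gabriel in UTC: 09:30-13:30, 14:30-15:30 (add 3h to convert from UTC-3).
Ravi in UTC: 08:00-14:00, 15:00-17:00 (add 1h to convert from UTC-1).
Aarav in UTC: 08:00-16:00 (add 2h to convert from UTC-2).
Tomás in UTC: 08:00-10:30, 12:30-15:30 (add 1h to convert from UTC-1).
Zubin in UTC: 08:00-10:30, 11:30-12:00, 12:30-17:00 (add 3h to convert from UTC-3).
Rosa ∩ Gabriel: 09:30-11:00, 12:30-13:30, 15:00-15:30.
Rosa ∩ Gabriel ∩ Ravi: 09:30-11:00, 12:30-13:30, 15:00-15:30.
Rosa ∩ Gabriel ∩ Ravi ∩ Aarav: 09:30-11:00, 12:30-13:30, 15:00-15:30.
Rosa ∩ Gabriel ∩ Ravi ∩ Aarav ∩ Tomás: 09:30-10:30, 12:30-13:30, 15:00-15:30.
Rosa ∩ Gabriel ∩ Ravi ∩ Aarav ∩ Tomás ∩ Zubin: 09:30-10:30, 12:30-13:30, 15:00-15:30.
The first common window of at least 60 minutes is 09:30-10:30, so the earliest start is 09:30.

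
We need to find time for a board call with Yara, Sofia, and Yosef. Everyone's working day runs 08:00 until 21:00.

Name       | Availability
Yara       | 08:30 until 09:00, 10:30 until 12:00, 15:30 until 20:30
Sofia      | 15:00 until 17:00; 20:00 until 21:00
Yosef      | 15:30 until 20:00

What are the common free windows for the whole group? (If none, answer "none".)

15:30-17:00

Yara ∩ Sofia: 15:30-17:00, 20:00-20:30.
Yara ∩ Sofia ∩ Yosef: 15:30-17:00.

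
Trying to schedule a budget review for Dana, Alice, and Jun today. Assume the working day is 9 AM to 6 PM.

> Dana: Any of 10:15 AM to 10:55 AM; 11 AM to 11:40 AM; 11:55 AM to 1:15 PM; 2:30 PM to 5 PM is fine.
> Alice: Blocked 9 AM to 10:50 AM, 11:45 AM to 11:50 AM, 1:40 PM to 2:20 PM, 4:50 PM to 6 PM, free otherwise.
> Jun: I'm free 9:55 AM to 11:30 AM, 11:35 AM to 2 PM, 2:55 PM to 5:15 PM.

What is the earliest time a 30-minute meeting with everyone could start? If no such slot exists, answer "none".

Dana free: 10:15-10:55, 11:00-11:40, 11:55-13:15, 14:30-17:00.
Alice free: 10:50-11:45, 11:50-13:40, 14:20-16:50 (invert busy blocks within the working day).
Jun free: 09:55-11:30, 11:35-14:00, 14:55-17:15.
Dana ∩ Alice: 10:50-10:55, 11:00-11:40, 11:55-13:15, 14:30-16:50.
Dana ∩ Alice ∩ Jun: 10:50-10:55, 11:00-11:30, 11:35-11:40, 11:55-13:15, 14:55-16:50.
Those are the intersection windows.
The first common window of at least 30 minutes is 11:00-11:30, so the earliest start is 11:00.

11:00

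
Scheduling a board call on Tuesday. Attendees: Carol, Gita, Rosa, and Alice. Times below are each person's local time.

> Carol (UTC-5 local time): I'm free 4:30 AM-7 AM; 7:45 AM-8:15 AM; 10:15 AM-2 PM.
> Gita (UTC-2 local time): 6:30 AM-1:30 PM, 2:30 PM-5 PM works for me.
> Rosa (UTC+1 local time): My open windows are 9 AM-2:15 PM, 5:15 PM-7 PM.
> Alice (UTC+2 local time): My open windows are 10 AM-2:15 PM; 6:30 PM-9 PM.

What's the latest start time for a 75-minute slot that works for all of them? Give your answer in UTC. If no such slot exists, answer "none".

16:45

Carol in UTC: 09:30-12:00, 12:45-13:15, 15:15-19:00 (add 5h to convert from UTC-5).
Gita in UTC: 08:30-15:30, 16:30-19:00 (add 2h to convert from UTC-2).
Rosa in UTC: 08:00-13:15, 16:15-18:00 (subtract 1h to convert from UTC+1).
Alice in UTC: 08:00-12:15, 16:30-19:00 (subtract 2h to convert from UTC+2).
Carol ∩ Gita: 09:30-12:00, 12:45-13:15, 15:15-15:30, 16:30-19:00.
Carol ∩ Gita ∩ Rosa: 09:30-12:00, 12:45-13:15, 16:30-18:00.
Carol ∩ Gita ∩ Rosa ∩ Alice: 09:30-12:00, 16:30-18:00.
The last common window of at least 75 minutes is 16:30-18:00; a 75-minute meeting can start as late as 16:45 and still end by 18:00.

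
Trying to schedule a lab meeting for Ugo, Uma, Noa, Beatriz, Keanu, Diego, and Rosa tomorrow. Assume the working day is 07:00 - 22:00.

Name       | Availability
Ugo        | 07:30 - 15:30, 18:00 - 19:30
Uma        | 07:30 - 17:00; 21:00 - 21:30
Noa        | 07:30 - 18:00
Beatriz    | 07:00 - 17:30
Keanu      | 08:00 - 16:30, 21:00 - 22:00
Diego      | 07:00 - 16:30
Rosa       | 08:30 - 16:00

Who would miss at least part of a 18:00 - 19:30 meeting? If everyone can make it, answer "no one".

Ugo: free for 18:00-19:30. Uma: not fully free for 18:00-19:30. Noa: not fully free for 18:00-19:30. Beatriz: not fully free for 18:00-19:30. Keanu: not fully free for 18:00-19:30. Diego: not fully free for 18:00-19:30. Rosa: not fully free for 18:00-19:30.

Beatriz, Diego, Keanu, Noa, Rosa, Uma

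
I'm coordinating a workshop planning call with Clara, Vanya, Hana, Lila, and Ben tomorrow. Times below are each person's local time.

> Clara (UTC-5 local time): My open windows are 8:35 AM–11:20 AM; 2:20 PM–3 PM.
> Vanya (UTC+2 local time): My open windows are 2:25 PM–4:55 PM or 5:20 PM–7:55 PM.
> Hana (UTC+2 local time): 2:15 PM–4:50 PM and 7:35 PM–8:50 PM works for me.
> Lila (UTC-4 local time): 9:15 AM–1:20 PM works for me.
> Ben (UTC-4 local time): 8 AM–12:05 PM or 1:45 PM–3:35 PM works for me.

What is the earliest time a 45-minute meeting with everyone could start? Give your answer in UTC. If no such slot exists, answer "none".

Clara in UTC: 13:35-16:20, 19:20-20:00 (add 5h to convert from UTC-5).
Vanya in UTC: 12:25-14:55, 15:20-17:55 (subtract 2h to convert from UTC+2).
Hana in UTC: 12:15-14:50, 17:35-18:50 (subtract 2h to convert from UTC+2).
Lila in UTC: 13:15-17:20 (add 4h to convert from UTC-4).
Ben in UTC: 12:00-16:05, 17:45-19:35 (add 4h to convert from UTC-4).
Clara ∩ Vanya: 13:35-14:55, 15:20-16:20.
Clara ∩ Vanya ∩ Hana: 13:35-14:50.
Clara ∩ Vanya ∩ Hana ∩ Lila: 13:35-14:50.
Clara ∩ Vanya ∩ Hana ∩ Lila ∩ Ben: 13:35-14:50.
So the common availability across everyone is 13:35-14:50.
The first common window of at least 45 minutes is 13:35-14:50, so the earliest start is 13:35.

13:35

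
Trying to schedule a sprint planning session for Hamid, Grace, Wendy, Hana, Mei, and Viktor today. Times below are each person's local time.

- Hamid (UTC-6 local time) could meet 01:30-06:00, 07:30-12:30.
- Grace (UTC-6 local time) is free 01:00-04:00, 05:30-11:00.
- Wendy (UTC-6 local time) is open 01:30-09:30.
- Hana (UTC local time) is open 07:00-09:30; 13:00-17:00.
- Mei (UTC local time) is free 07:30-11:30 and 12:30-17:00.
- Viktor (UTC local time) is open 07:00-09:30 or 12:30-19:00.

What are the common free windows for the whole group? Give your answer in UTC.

Hamid in UTC: 07:30-12:00, 13:30-18:30 (add 6h to convert from UTC-6).
Grace in UTC: 07:00-10:00, 11:30-17:00 (add 6h to convert from UTC-6).
Wendy in UTC: 07:30-15:30 (add 6h to convert from UTC-6).
Hana in UTC: 07:00-09:30, 13:00-17:00.
Mei in UTC: 07:30-11:30, 12:30-17:00.
Viktor in UTC: 07:00-09:30, 12:30-19:00.
Hamid ∩ Grace: 07:30-10:00, 11:30-12:00, 13:30-17:00.
Hamid ∩ Grace ∩ Wendy: 07:30-10:00, 11:30-12:00, 13:30-15:30.
Hamid ∩ Grace ∩ Wendy ∩ Hana: 07:30-09:30, 13:30-15:30.
Hamid ∩ Grace ∩ Wendy ∩ Hana ∩ Mei: 07:30-09:30, 13:30-15:30.
Hamid ∩ Grace ∩ Wendy ∩ Hana ∩ Mei ∩ Viktor: 07:30-09:30, 13:30-15:30.
Those are the intersection windows.

07:30-09:30, 13:30-15:30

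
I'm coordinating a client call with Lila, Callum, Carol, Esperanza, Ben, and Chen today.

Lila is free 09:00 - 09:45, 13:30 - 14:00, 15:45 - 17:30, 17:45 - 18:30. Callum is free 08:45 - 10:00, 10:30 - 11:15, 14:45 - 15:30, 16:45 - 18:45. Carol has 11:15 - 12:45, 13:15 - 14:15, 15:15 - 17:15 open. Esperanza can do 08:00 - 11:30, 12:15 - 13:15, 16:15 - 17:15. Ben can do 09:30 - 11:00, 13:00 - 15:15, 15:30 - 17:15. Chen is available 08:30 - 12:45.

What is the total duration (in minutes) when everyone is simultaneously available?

Lila ∩ Callum: 09:00-09:45, 16:45-17:30, 17:45-18:30.
Lila ∩ Callum ∩ Carol: 16:45-17:15.
Lila ∩ Callum ∩ Carol ∩ Esperanza: 16:45-17:15.
Lila ∩ Callum ∩ Carol ∩ Esperanza ∩ Ben: 16:45-17:15.
Lila ∩ Callum ∩ Carol ∩ Esperanza ∩ Ben ∩ Chen: ∅.
There is no time when everyone is free.
There is no common window, so the total is 0 minutes.

0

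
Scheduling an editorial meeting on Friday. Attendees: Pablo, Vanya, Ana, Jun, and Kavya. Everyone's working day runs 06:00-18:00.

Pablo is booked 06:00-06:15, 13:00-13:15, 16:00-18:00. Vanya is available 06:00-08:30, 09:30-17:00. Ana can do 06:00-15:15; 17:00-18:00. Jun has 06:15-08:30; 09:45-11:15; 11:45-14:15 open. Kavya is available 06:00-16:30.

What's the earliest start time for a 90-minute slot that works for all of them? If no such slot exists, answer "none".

06:15

Pablo free: 06:15-13:00, 13:15-16:00 (invert busy blocks within the working day).
Vanya free: 06:00-08:30, 09:30-17:00.
Ana free: 06:00-15:15, 17:00-18:00.
Jun free: 06:15-08:30, 09:45-11:15, 11:45-14:15.
Kavya free: 06:00-16:30.
Pablo ∩ Vanya: 06:15-08:30, 09:30-13:00, 13:15-16:00.
Pablo ∩ Vanya ∩ Ana: 06:15-08:30, 09:30-13:00, 13:15-15:15.
Pablo ∩ Vanya ∩ Ana ∩ Jun: 06:15-08:30, 09:45-11:15, 11:45-13:00, 13:15-14:15.
Pablo ∩ Vanya ∩ Ana ∩ Jun ∩ Kavya: 06:15-08:30, 09:45-11:15, 11:45-13:00, 13:15-14:15.
The first common window of at least 90 minutes is 06:15-08:30, so the earliest start is 06:15.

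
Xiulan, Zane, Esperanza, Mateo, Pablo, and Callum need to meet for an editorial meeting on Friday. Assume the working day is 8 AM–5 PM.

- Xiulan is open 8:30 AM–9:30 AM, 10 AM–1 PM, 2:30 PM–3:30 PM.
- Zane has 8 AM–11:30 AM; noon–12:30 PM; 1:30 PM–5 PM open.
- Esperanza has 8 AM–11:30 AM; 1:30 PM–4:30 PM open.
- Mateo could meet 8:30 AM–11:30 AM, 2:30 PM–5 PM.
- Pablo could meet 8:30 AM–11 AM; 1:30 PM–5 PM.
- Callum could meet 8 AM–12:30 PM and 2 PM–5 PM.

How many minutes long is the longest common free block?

Xiulan ∩ Zane: 08:30-09:30, 10:00-11:30, 12:00-12:30, 14:30-15:30.
Xiulan ∩ Zane ∩ Esperanza: 08:30-09:30, 10:00-11:30, 14:30-15:30.
Xiulan ∩ Zane ∩ Esperanza ∩ Mateo: 08:30-09:30, 10:00-11:30, 14:30-15:30.
Xiulan ∩ Zane ∩ Esperanza ∩ Mateo ∩ Pablo: 08:30-09:30, 10:00-11:00, 14:30-15:30.
Xiulan ∩ Zane ∩ Esperanza ∩ Mateo ∩ Pablo ∩ Callum: 08:30-09:30, 10:00-11:00, 14:30-15:30.
So the common availability across everyone is 08:30-09:30, 10:00-11:00, 14:30-15:30.
The longest is 08:30-09:30 at 60 minutes.

60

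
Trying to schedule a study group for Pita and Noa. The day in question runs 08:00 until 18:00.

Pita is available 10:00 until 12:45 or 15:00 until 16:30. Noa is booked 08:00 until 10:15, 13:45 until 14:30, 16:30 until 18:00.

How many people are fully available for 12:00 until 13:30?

Pita free: 10:00-12:45, 15:00-16:30.
Noa free: 10:15-13:45, 14:30-16:30 (invert busy blocks within the working day).
Noa can make the full 12:00-13:30 slot — that's 1.

1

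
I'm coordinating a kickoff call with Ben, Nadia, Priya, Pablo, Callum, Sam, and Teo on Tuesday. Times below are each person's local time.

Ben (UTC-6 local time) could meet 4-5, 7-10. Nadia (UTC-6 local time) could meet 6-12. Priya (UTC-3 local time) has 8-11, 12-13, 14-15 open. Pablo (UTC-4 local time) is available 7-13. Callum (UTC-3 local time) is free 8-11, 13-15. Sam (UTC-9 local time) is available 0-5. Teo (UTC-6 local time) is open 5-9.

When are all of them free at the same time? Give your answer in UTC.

13:00-14:00

Ben in UTC: 10:00-11:00, 13:00-16:00 (add 6h to convert from UTC-6).
Nadia in UTC: 12:00-18:00 (add 6h to convert from UTC-6).
Priya in UTC: 11:00-14:00, 15:00-16:00, 17:00-18:00 (add 3h to convert from UTC-3).
Pablo in UTC: 11:00-17:00 (add 4h to convert from UTC-4).
Callum in UTC: 11:00-14:00, 16:00-18:00 (add 3h to convert from UTC-3).
Sam in UTC: 09:00-14:00 (add 9h to convert from UTC-9).
Teo in UTC: 11:00-15:00 (add 6h to convert from UTC-6).
Ben ∩ Nadia: 13:00-16:00.
Ben ∩ Nadia ∩ Priya: 13:00-14:00, 15:00-16:00.
Ben ∩ Nadia ∩ Priya ∩ Pablo: 13:00-14:00, 15:00-16:00.
Ben ∩ Nadia ∩ Priya ∩ Pablo ∩ Callum: 13:00-14:00.
Ben ∩ Nadia ∩ Priya ∩ Pablo ∩ Callum ∩ Sam: 13:00-14:00.
Ben ∩ Nadia ∩ Priya ∩ Pablo ∩ Callum ∩ Sam ∩ Teo: 13:00-14:00.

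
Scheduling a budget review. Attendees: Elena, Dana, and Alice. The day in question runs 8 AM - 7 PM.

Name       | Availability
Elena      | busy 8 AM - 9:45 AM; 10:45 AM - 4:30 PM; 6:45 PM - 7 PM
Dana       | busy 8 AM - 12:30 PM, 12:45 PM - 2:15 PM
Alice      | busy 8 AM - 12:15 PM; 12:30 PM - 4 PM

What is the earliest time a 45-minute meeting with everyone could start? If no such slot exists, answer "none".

Elena free: 09:45-10:45, 16:30-18:45 (invert busy blocks within the working day).
Dana free: 12:30-12:45, 14:15-19:00 (invert busy blocks within the working day).
Alice free: 12:15-12:30, 16:00-19:00 (invert busy blocks within the working day).
Elena ∩ Dana: 16:30-18:45.
Elena ∩ Dana ∩ Alice: 16:30-18:45.
Those are the intersection windows.
The first common window of at least 45 minutes is 16:30-18:45, so the earliest start is 16:30.

16:30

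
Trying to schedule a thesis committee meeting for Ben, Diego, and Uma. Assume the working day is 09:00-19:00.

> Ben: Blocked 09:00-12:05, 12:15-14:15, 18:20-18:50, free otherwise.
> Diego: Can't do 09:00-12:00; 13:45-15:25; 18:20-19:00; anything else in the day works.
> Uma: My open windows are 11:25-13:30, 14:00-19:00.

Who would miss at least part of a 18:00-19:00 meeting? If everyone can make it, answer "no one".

Ben, Diego

Ben free: 12:05-12:15, 14:15-18:20, 18:50-19:00 (invert busy blocks within the working day).
Diego free: 12:00-13:45, 15:25-18:20 (invert busy blocks within the working day).
Uma free: 11:25-13:30, 14:00-19:00.
Ben: not fully free for 18:00-19:00. Diego: not fully free for 18:00-19:00. Uma: free for 18:00-19:00.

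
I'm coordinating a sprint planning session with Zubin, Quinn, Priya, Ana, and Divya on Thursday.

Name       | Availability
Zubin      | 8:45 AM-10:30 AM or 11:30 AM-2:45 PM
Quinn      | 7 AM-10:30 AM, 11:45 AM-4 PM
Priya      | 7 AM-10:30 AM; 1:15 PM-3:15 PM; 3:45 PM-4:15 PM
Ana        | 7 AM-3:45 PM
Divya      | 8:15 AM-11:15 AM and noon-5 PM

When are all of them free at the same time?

08:45-10:30, 13:15-14:45

Zubin ∩ Quinn: 08:45-10:30, 11:45-14:45.
Zubin ∩ Quinn ∩ Priya: 08:45-10:30, 13:15-14:45.
Zubin ∩ Quinn ∩ Priya ∩ Ana: 08:45-10:30, 13:15-14:45.
Zubin ∩ Quinn ∩ Priya ∩ Ana ∩ Divya: 08:45-10:30, 13:15-14:45.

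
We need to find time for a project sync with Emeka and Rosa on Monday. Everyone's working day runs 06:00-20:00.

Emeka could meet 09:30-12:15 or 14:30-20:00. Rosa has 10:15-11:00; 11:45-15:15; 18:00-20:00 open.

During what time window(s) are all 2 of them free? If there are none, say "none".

10:15-11:00, 11:45-12:15, 14:30-15:15, 18:00-20:00

Emeka ∩ Rosa: 10:15-11:00, 11:45-12:15, 14:30-15:15, 18:00-20:00.
So the common availability across everyone is 10:15-11:00, 11:45-12:15, 14:30-15:15, 18:00-20:00.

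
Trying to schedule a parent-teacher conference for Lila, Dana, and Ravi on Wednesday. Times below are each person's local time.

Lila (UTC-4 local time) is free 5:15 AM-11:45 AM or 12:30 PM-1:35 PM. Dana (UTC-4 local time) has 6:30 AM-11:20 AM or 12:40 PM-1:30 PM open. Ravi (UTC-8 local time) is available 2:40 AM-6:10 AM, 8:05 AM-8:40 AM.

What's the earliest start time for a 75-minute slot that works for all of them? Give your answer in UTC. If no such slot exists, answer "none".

10:40

Lila in UTC: 09:15-15:45, 16:30-17:35 (add 4h to convert from UTC-4).
Dana in UTC: 10:30-15:20, 16:40-17:30 (add 4h to convert from UTC-4).
Ravi in UTC: 10:40-14:10, 16:05-16:40 (add 8h to convert from UTC-8).
Lila ∩ Dana: 10:30-15:20, 16:40-17:30.
Lila ∩ Dana ∩ Ravi: 10:40-14:10.
Those are the intersection windows.
The first common window of at least 75 minutes is 10:40-14:10, so the earliest start is 10:40.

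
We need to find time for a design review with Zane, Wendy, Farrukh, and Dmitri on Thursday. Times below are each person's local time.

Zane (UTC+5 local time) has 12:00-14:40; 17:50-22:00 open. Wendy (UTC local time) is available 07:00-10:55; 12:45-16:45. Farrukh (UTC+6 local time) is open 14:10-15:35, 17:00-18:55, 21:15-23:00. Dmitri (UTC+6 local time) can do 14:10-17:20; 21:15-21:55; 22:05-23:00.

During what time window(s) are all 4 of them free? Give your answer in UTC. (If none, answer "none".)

Zane in UTC: 07:00-09:40, 12:50-17:00 (subtract 5h to convert from UTC+5).
Wendy in UTC: 07:00-10:55, 12:45-16:45.
Farrukh in UTC: 08:10-09:35, 11:00-12:55, 15:15-17:00 (subtract 6h to convert from UTC+6).
Dmitri in UTC: 08:10-11:20, 15:15-15:55, 16:05-17:00 (subtract 6h to convert from UTC+6).
Zane ∩ Wendy: 07:00-09:40, 12:50-16:45.
Zane ∩ Wendy ∩ Farrukh: 08:10-09:35, 12:50-12:55, 15:15-16:45.
Zane ∩ Wendy ∩ Farrukh ∩ Dmitri: 08:10-09:35, 15:15-15:55, 16:05-16:45.
Those are the intersection windows.

08:10-09:35, 15:15-15:55, 16:05-16:45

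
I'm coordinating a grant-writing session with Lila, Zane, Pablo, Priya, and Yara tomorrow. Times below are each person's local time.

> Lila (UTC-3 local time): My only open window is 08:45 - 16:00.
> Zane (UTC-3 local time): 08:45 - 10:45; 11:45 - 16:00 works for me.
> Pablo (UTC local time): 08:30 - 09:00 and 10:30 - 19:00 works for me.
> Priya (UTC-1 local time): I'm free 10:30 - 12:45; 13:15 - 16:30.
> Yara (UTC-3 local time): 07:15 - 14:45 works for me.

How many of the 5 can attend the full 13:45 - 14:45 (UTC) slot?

Lila in UTC: 11:45-19:00 (add 3h to convert from UTC-3).
Zane in UTC: 11:45-13:45, 14:45-19:00 (add 3h to convert from UTC-3).
Pablo in UTC: 08:30-09:00, 10:30-19:00.
Priya in UTC: 11:30-13:45, 14:15-17:30 (add 1h to convert from UTC-1).
Yara in UTC: 10:15-17:45 (add 3h to convert from UTC-3).
Lila, Pablo, and Yara can make the full 13:45-14:45 slot — that's 3.

3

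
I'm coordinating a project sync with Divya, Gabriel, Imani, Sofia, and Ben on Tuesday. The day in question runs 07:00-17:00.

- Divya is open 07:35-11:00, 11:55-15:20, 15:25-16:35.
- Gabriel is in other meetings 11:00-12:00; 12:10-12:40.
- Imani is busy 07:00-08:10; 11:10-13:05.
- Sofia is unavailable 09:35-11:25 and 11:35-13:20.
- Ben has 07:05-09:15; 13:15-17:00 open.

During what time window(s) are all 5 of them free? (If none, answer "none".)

Divya free: 07:35-11:00, 11:55-15:20, 15:25-16:35.
Gabriel free: 07:00-11:00, 12:00-12:10, 12:40-17:00 (invert busy blocks within the working day).
Imani free: 08:10-11:10, 13:05-17:00 (invert busy blocks within the working day).
Sofia free: 07:00-09:35, 11:25-11:35, 13:20-17:00 (invert busy blocks within the working day).
Ben free: 07:05-09:15, 13:15-17:00.
Divya ∩ Gabriel: 07:35-11:00, 12:00-12:10, 12:40-15:20, 15:25-16:35.
Divya ∩ Gabriel ∩ Imani: 08:10-11:00, 13:05-15:20, 15:25-16:35.
Divya ∩ Gabriel ∩ Imani ∩ Sofia: 08:10-09:35, 13:20-15:20, 15:25-16:35.
Divya ∩ Gabriel ∩ Imani ∩ Sofia ∩ Ben: 08:10-09:15, 13:20-15:20, 15:25-16:35.

08:10-09:15, 13:20-15:20, 15:25-16:35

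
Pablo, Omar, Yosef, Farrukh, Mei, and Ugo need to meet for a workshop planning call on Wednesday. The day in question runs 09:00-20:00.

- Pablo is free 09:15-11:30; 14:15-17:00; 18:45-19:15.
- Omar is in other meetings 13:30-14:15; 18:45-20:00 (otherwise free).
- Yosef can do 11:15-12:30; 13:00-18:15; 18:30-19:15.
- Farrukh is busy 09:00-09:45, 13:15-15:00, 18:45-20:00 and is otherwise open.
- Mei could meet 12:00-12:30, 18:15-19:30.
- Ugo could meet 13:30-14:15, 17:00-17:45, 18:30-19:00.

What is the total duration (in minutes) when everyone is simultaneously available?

0

Pablo free: 09:15-11:30, 14:15-17:00, 18:45-19:15.
Omar free: 09:00-13:30, 14:15-18:45 (invert busy blocks within the working day).
Yosef free: 11:15-12:30, 13:00-18:15, 18:30-19:15.
Farrukh free: 09:45-13:15, 15:00-18:45 (invert busy blocks within the working day).
Mei free: 12:00-12:30, 18:15-19:30.
Ugo free: 13:30-14:15, 17:00-17:45, 18:30-19:00.
Pablo ∩ Omar: 09:15-11:30, 14:15-17:00.
Pablo ∩ Omar ∩ Yosef: 11:15-11:30, 14:15-17:00.
Pablo ∩ Omar ∩ Yosef ∩ Farrukh: 11:15-11:30, 15:00-17:00.
Pablo ∩ Omar ∩ Yosef ∩ Farrukh ∩ Mei: ∅.
Pablo ∩ Omar ∩ Yosef ∩ Farrukh ∩ Mei ∩ Ugo: ∅.
There is no time when everyone is free.
There is no common window, so the total is 0 minutes.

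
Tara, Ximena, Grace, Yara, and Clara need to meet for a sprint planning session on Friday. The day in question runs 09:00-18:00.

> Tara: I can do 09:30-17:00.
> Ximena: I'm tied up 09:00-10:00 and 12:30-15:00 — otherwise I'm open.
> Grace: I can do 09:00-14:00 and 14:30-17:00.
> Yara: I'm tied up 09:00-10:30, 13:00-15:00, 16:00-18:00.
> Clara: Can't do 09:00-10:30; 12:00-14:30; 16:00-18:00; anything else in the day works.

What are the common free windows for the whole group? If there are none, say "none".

10:30-12:00, 15:00-16:00

Tara free: 09:30-17:00.
Ximena free: 10:00-12:30, 15:00-18:00 (invert busy blocks within the working day).
Grace free: 09:00-14:00, 14:30-17:00.
Yara free: 10:30-13:00, 15:00-16:00 (invert busy blocks within the working day).
Clara free: 10:30-12:00, 14:30-16:00 (invert busy blocks within the working day).
Tara ∩ Ximena: 10:00-12:30, 15:00-17:00.
Tara ∩ Ximena ∩ Grace: 10:00-12:30, 15:00-17:00.
Tara ∩ Ximena ∩ Grace ∩ Yara: 10:30-12:30, 15:00-16:00.
Tara ∩ Ximena ∩ Grace ∩ Yara ∩ Clara: 10:30-12:00, 15:00-16:00.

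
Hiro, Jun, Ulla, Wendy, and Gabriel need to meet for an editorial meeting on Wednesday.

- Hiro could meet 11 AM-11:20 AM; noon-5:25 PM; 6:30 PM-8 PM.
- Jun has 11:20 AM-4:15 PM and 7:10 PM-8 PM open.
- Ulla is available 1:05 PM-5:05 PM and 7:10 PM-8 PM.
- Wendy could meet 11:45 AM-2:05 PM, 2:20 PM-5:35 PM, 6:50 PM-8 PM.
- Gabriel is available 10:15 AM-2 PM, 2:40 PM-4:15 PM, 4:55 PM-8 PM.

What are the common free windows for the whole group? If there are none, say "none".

Hiro ∩ Jun: 12:00-16:15, 19:10-20:00.
Hiro ∩ Jun ∩ Ulla: 13:05-16:15, 19:10-20:00.
Hiro ∩ Jun ∩ Ulla ∩ Wendy: 13:05-14:05, 14:20-16:15, 19:10-20:00.
Hiro ∩ Jun ∩ Ulla ∩ Wendy ∩ Gabriel: 13:05-14:00, 14:40-16:15, 19:10-20:00.

13:05-14:00, 14:40-16:15, 19:10-20:00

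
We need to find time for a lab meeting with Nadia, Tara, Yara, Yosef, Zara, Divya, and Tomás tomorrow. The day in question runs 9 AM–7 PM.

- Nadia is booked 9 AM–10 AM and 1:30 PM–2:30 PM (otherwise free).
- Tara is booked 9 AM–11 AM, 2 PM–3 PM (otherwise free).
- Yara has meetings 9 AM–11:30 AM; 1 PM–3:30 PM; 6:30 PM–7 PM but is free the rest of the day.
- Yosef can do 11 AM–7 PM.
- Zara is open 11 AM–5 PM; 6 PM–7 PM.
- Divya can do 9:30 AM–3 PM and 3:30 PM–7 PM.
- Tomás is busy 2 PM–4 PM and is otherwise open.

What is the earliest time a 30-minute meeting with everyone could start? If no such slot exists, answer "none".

Nadia free: 10:00-13:30, 14:30-19:00 (invert busy blocks within the working day).
Tara free: 11:00-14:00, 15:00-19:00 (invert busy blocks within the working day).
Yara free: 11:30-13:00, 15:30-18:30 (invert busy blocks within the working day).
Yosef free: 11:00-19:00.
Zara free: 11:00-17:00, 18:00-19:00.
Divya free: 09:30-15:00, 15:30-19:00.
Tomás free: 09:00-14:00, 16:00-19:00 (invert busy blocks within the working day).
Nadia ∩ Tara: 11:00-13:30, 15:00-19:00.
Nadia ∩ Tara ∩ Yara: 11:30-13:00, 15:30-18:30.
Nadia ∩ Tara ∩ Yara ∩ Yosef: 11:30-13:00, 15:30-18:30.
Nadia ∩ Tara ∩ Yara ∩ Yosef ∩ Zara: 11:30-13:00, 15:30-17:00, 18:00-18:30.
Nadia ∩ Tara ∩ Yara ∩ Yosef ∩ Zara ∩ Divya: 11:30-13:00, 15:30-17:00, 18:00-18:30.
Nadia ∩ Tara ∩ Yara ∩ Yosef ∩ Zara ∩ Divya ∩ Tomás: 11:30-13:00, 16:00-17:00, 18:00-18:30.
The first common window of at least 30 minutes is 11:30-13:00, so the earliest start is 11:30.

11:30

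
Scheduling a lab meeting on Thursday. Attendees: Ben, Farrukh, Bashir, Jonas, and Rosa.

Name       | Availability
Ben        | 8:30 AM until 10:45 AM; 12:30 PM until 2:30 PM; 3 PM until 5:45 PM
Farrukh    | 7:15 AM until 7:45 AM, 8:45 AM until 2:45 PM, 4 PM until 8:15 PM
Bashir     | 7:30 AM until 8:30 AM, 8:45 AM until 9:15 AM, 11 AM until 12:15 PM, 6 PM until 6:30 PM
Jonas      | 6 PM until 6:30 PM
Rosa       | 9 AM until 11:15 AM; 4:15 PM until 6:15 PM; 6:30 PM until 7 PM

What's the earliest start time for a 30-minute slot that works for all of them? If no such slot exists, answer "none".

Ben ∩ Farrukh: 08:45-10:45, 12:30-14:30, 16:00-17:45.
Ben ∩ Farrukh ∩ Bashir: 08:45-09:15.
Ben ∩ Farrukh ∩ Bashir ∩ Jonas: ∅.
Ben ∩ Farrukh ∩ Bashir ∩ Jonas ∩ Rosa: ∅.
There is no time when everyone is free.
No common window is at least 30 minutes long.

none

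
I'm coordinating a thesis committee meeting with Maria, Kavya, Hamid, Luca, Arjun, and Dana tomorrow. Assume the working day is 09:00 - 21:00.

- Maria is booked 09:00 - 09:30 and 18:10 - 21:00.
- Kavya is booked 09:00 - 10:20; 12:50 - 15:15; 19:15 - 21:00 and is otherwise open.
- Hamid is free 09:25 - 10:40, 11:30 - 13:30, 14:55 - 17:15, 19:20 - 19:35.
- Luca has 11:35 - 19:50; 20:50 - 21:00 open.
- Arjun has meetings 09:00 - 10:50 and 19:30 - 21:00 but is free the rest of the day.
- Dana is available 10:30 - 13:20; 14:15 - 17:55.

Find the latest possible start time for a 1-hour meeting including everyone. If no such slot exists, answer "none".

16:15

Maria free: 09:30-18:10 (invert busy blocks within the working day).
Kavya free: 10:20-12:50, 15:15-19:15 (invert busy blocks within the working day).
Hamid free: 09:25-10:40, 11:30-13:30, 14:55-17:15, 19:20-19:35.
Luca free: 11:35-19:50, 20:50-21:00.
Arjun free: 10:50-19:30 (invert busy blocks within the working day).
Dana free: 10:30-13:20, 14:15-17:55.
Maria ∩ Kavya: 10:20-12:50, 15:15-18:10.
Maria ∩ Kavya ∩ Hamid: 10:20-10:40, 11:30-12:50, 15:15-17:15.
Maria ∩ Kavya ∩ Hamid ∩ Luca: 11:35-12:50, 15:15-17:15.
Maria ∩ Kavya ∩ Hamid ∩ Luca ∩ Arjun: 11:35-12:50, 15:15-17:15.
Maria ∩ Kavya ∩ Hamid ∩ Luca ∩ Arjun ∩ Dana: 11:35-12:50, 15:15-17:15.
The last common window of at least 60 minutes is 15:15-17:15; a 60-minute meeting can start as late as 16:15 and still end by 17:15.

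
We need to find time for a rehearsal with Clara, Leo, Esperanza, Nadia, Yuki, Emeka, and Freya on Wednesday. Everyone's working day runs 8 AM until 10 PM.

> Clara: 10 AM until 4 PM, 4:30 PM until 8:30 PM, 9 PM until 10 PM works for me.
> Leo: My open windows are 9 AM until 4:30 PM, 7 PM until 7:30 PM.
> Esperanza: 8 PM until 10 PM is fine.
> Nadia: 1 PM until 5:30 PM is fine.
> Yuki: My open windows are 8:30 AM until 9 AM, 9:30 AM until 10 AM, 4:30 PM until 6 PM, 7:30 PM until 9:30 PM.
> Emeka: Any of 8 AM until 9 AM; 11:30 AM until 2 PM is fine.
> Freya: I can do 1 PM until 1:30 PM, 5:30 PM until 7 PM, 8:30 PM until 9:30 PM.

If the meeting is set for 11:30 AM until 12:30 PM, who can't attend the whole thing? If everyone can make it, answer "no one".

Clara: free for 11:30-12:30. Leo: free for 11:30-12:30. Esperanza: not fully free for 11:30-12:30. Nadia: not fully free for 11:30-12:30. Yuki: not fully free for 11:30-12:30. Emeka: free for 11:30-12:30. Freya: not fully free for 11:30-12:30.

Esperanza, Freya, Nadia, Yuki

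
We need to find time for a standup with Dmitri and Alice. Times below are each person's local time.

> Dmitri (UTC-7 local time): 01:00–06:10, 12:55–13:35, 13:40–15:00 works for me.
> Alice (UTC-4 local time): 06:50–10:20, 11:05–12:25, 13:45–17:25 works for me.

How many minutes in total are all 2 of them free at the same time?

225

Dmitri in UTC: 08:00-13:10, 19:55-20:35, 20:40-22:00 (add 7h to convert from UTC-7).
Alice in UTC: 10:50-14:20, 15:05-16:25, 17:45-21:25 (add 4h to convert from UTC-4).
Dmitri ∩ Alice: 10:50-13:10, 19:55-20:35, 20:40-21:25.
So the common availability across everyone is 10:50-13:10, 19:55-20:35, 20:40-21:25.
Summing the common windows: 140 + 40 + 45 = 225 minutes.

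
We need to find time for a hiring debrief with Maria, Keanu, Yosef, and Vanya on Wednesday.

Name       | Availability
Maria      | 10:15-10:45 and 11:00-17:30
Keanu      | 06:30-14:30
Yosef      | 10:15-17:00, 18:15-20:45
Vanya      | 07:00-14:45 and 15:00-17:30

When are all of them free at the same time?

10:15-10:45, 11:00-14:30

Maria ∩ Keanu: 10:15-10:45, 11:00-14:30.
Maria ∩ Keanu ∩ Yosef: 10:15-10:45, 11:00-14:30.
Maria ∩ Keanu ∩ Yosef ∩ Vanya: 10:15-10:45, 11:00-14:30.
So the common availability across everyone is 10:15-10:45, 11:00-14:30.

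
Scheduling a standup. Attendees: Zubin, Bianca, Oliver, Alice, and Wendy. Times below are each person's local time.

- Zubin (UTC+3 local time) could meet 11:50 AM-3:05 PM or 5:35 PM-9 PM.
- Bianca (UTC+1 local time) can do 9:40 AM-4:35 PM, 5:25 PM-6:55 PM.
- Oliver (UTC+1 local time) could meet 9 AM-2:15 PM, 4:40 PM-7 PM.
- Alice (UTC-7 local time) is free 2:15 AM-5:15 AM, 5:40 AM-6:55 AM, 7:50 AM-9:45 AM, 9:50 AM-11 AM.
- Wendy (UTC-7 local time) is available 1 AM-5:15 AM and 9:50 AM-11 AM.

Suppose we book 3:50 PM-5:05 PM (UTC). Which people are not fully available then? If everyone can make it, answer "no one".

Alice, Bianca, Wendy

Zubin in UTC: 08:50-12:05, 14:35-18:00 (subtract 3h to convert from UTC+3).
Bianca in UTC: 08:40-15:35, 16:25-17:55 (subtract 1h to convert from UTC+1).
Oliver in UTC: 08:00-13:15, 15:40-18:00 (subtract 1h to convert from UTC+1).
Alice in UTC: 09:15-12:15, 12:40-13:55, 14:50-16:45, 16:50-18:00 (add 7h to convert from UTC-7).
Wendy in UTC: 08:00-12:15, 16:50-18:00 (add 7h to convert from UTC-7).
Zubin: free for 15:50-17:05. Bianca: not fully free for 15:50-17:05. Oliver: free for 15:50-17:05. Alice: not fully free for 15:50-17:05. Wendy: not fully free for 15:50-17:05.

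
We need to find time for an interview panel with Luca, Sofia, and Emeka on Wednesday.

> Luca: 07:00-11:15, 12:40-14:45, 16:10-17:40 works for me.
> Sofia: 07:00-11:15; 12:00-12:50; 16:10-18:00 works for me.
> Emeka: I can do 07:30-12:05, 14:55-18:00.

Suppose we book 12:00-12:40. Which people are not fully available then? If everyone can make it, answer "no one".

Luca: not fully free for 12:00-12:40. Sofia: free for 12:00-12:40. Emeka: not fully free for 12:00-12:40.

Emeka, Luca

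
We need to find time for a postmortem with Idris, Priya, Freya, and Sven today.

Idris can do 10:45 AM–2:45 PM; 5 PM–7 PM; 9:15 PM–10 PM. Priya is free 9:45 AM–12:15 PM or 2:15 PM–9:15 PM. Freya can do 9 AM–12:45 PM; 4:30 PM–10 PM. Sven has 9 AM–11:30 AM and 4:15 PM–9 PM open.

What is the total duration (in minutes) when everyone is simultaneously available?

165

Idris ∩ Priya: 10:45-12:15, 14:15-14:45, 17:00-19:00.
Idris ∩ Priya ∩ Freya: 10:45-12:15, 17:00-19:00.
Idris ∩ Priya ∩ Freya ∩ Sven: 10:45-11:30, 17:00-19:00.
Summing the common windows: 45 + 120 = 165 minutes.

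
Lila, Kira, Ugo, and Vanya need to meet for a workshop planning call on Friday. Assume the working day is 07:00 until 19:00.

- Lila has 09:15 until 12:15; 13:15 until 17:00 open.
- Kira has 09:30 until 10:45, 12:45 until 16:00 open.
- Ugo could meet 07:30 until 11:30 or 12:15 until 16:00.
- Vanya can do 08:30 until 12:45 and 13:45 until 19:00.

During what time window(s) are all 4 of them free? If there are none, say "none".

09:30-10:45, 13:45-16:00

Lila ∩ Kira: 09:30-10:45, 13:15-16:00.
Lila ∩ Kira ∩ Ugo: 09:30-10:45, 13:15-16:00.
Lila ∩ Kira ∩ Ugo ∩ Vanya: 09:30-10:45, 13:45-16:00.
Those are the intersection windows.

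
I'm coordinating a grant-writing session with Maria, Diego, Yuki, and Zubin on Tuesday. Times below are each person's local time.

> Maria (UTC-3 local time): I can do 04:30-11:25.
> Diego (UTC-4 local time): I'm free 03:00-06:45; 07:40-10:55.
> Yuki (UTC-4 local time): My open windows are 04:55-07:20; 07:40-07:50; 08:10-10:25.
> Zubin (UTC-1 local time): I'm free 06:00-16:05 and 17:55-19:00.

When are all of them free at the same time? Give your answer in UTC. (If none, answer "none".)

08:55-10:45, 11:40-11:50, 12:10-14:25

Maria in UTC: 07:30-14:25 (add 3h to convert from UTC-3).
Diego in UTC: 07:00-10:45, 11:40-14:55 (add 4h to convert from UTC-4).
Yuki in UTC: 08:55-11:20, 11:40-11:50, 12:10-14:25 (add 4h to convert from UTC-4).
Zubin in UTC: 07:00-17:05, 18:55-20:00 (add 1h to convert from UTC-1).
Maria ∩ Diego: 07:30-10:45, 11:40-14:25.
Maria ∩ Diego ∩ Yuki: 08:55-10:45, 11:40-11:50, 12:10-14:25.
Maria ∩ Diego ∩ Yuki ∩ Zubin: 08:55-10:45, 11:40-11:50, 12:10-14:25.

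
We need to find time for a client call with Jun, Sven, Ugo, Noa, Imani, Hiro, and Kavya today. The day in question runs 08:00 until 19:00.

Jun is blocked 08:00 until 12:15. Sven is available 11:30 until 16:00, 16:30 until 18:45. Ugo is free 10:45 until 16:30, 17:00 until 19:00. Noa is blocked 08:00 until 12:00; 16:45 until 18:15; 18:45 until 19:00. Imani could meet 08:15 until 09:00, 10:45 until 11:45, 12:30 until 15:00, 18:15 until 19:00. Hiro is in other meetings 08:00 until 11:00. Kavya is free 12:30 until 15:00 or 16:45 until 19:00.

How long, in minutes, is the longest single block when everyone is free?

150

Jun free: 12:15-19:00 (invert busy blocks within the working day).
Sven free: 11:30-16:00, 16:30-18:45.
Ugo free: 10:45-16:30, 17:00-19:00.
Noa free: 12:00-16:45, 18:15-18:45 (invert busy blocks within the working day).
Imani free: 08:15-09:00, 10:45-11:45, 12:30-15:00, 18:15-19:00.
Hiro free: 11:00-19:00 (invert busy blocks within the working day).
Kavya free: 12:30-15:00, 16:45-19:00.
Jun ∩ Sven: 12:15-16:00, 16:30-18:45.
Jun ∩ Sven ∩ Ugo: 12:15-16:00, 17:00-18:45.
Jun ∩ Sven ∩ Ugo ∩ Noa: 12:15-16:00, 18:15-18:45.
Jun ∩ Sven ∩ Ugo ∩ Noa ∩ Imani: 12:30-15:00, 18:15-18:45.
Jun ∩ Sven ∩ Ugo ∩ Noa ∩ Imani ∩ Hiro: 12:30-15:00, 18:15-18:45.
Jun ∩ Sven ∩ Ugo ∩ Noa ∩ Imani ∩ Hiro ∩ Kavya: 12:30-15:00, 18:15-18:45.
Those are the intersection windows.
The longest is 12:30-15:00 at 150 minutes.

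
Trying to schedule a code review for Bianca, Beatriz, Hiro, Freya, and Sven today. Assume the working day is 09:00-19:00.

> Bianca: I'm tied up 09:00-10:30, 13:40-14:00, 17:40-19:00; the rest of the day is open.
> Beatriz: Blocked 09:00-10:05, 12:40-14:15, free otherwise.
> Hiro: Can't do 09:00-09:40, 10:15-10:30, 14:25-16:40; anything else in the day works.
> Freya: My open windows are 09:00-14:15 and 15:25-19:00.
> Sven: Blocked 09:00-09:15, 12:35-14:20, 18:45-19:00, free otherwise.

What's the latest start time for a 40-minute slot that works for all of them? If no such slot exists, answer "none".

17:00

Bianca free: 10:30-13:40, 14:00-17:40 (invert busy blocks within the working day).
Beatriz free: 10:05-12:40, 14:15-19:00 (invert busy blocks within the working day).
Hiro free: 09:40-10:15, 10:30-14:25, 16:40-19:00 (invert busy blocks within the working day).
Freya free: 09:00-14:15, 15:25-19:00.
Sven free: 09:15-12:35, 14:20-18:45 (invert busy blocks within the working day).
Bianca ∩ Beatriz: 10:30-12:40, 14:15-17:40.
Bianca ∩ Beatriz ∩ Hiro: 10:30-12:40, 14:15-14:25, 16:40-17:40.
Bianca ∩ Beatriz ∩ Hiro ∩ Freya: 10:30-12:40, 16:40-17:40.
Bianca ∩ Beatriz ∩ Hiro ∩ Freya ∩ Sven: 10:30-12:35, 16:40-17:40.
The last common window of at least 40 minutes is 16:40-17:40; a 40-minute meeting can start as late as 17:00 and still end by 17:40.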